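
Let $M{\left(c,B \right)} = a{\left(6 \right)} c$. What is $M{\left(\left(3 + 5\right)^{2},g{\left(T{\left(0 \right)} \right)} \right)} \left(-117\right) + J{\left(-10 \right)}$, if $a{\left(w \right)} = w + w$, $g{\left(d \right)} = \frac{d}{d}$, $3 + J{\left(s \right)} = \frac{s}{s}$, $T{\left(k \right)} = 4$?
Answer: $-89858$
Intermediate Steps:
$J{\left(s \right)} = -2$ ($J{\left(s \right)} = -3 + \frac{s}{s} = -3 + 1 = -2$)
$g{\left(d \right)} = 1$
$a{\left(w \right)} = 2 w$
$M{\left(c,B \right)} = 12 c$ ($M{\left(c,B \right)} = 2 \cdot 6 c = 12 c$)
$M{\left(\left(3 + 5\right)^{2},g{\left(T{\left(0 \right)} \right)} \right)} \left(-117\right) + J{\left(-10 \right)} = 12 \left(3 + 5\right)^{2} \left(-117\right) - 2 = 12 \cdot 8^{2} \left(-117\right) - 2 = 12 \cdot 64 \left(-117\right) - 2 = 768 \left(-117\right) - 2 = -89856 - 2 = -89858$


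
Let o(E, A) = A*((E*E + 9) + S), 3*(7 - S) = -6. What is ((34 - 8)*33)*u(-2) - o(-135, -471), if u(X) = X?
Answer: 8590737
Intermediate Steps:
S = 9 (S = 7 - 1/3*(-6) = 7 + 2 = 9)
o(E, A) = A*(18 + E**2) (o(E, A) = A*((E*E + 9) + 9) = A*((E**2 + 9) + 9) = A*((9 + E**2) + 9) = A*(18 + E**2))
((34 - 8)*33)*u(-2) - o(-135, -471) = ((34 - 8)*33)*(-2) - (-471)*(18 + (-135)**2) = (26*33)*(-2) - (-471)*(18 + 18225) = 858*(-2) - (-471)*18243 = -1716 - 1*(-8592453) = -1716 + 8592453 = 8590737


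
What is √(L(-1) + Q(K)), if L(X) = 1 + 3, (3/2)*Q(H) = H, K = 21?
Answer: 3*√2 ≈ 4.2426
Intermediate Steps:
Q(H) = 2*H/3
L(X) = 4
√(L(-1) + Q(K)) = √(4 + (⅔)*21) = √(4 + 14) = √18 = 3*√2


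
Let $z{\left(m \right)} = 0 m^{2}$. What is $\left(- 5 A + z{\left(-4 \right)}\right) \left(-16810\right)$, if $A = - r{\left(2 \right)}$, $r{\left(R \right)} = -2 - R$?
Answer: $336200$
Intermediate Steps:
$z{\left(m \right)} = 0$
$A = 4$ ($A = - (-2 - 2) = \left(-1\right) \left(-4\right) = 4$)
$\left(- 5 A + z{\left(-4 \right)}\right) \left(-16810\right) = \left(\left(-5\right) 4 + 0\right) \left(-16810\right) = \left(-20 + 0\right) \left(-16810\right) = \left(-20\right) \left(-16810\right) = 336200$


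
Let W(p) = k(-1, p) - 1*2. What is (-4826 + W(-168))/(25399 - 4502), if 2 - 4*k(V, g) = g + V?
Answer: -19141/83588 ≈ -0.22899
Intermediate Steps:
k(V, g) = ½ - V/4 - g/4 (k(V, g) = ½ - (g + V)/4 = ½ - (V + g)/4 = ½ + (-V/4 - g/4) = ½ - V/4 - g/4)
W(p) = -5/4 - p/4 (W(p) = (½ - ¼*(-1) - p/4) - 1*2 = (½ + ¼ - p/4) - 2 = (¾ - p/4) - 2 = -5/4 - p/4)
(-4826 + W(-168))/(25399 - 4502) = (-4826 + (-5/4 - ¼*(-168)))/(25399 - 4502) = (-4826 + (-5/4 + 42))/20897 = (-4826 + 163/4)*(1/20897) = -19141/4*1/20897 = -19141/83588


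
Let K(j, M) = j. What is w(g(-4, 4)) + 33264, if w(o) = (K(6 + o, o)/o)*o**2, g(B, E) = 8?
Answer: 33376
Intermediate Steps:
w(o) = o*(6 + o) (w(o) = ((6 + o)/o)*o**2 = o*(6 + o))
w(g(-4, 4)) + 33264 = 8*(6 + 8) + 33264 = 8*14 + 33264 = 112 + 33264 = 33376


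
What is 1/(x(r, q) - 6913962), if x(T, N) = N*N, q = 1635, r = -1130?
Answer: -1/4240737 ≈ -2.3581e-7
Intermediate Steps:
x(T, N) = N²
1/(x(r, q) - 6913962) = 1/(1635² - 6913962) = 1/(2673225 - 6913962) = 1/(-4240737) = -1/4240737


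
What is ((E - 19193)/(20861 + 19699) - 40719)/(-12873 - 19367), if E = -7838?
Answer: 1651589671/1307654400 ≈ 1.2630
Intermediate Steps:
((E - 19193)/(20861 + 19699) - 40719)/(-12873 - 19367) = ((-7838 - 19193)/(20861 + 19699) - 40719)/(-12873 - 19367) = (-27031/40560 - 40719)/(-32240) = (-27031*1/40560 - 40719)*(-1/32240) = (-27031/40560 - 40719)*(-1/32240) = -1651589671/40560*(-1/32240) = 1651589671/1307654400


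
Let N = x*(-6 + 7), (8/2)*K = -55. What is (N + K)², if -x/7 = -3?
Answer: 841/16 ≈ 52.563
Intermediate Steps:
K = -55/4 (K = (¼)*(-55) = -55/4 ≈ -13.750)
x = 21 (x = -7*(-3) = 21)
N = 21 (N = 21*(-6 + 7) = 21*1 = 21)
(N + K)² = (21 - 55/4)² = (29/4)² = 841/16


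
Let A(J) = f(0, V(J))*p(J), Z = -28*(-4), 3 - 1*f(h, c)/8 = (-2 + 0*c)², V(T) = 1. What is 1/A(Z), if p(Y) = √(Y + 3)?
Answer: -√115/920 ≈ -0.011656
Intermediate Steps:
p(Y) = √(3 + Y)
f(h, c) = -8 (f(h, c) = 24 - 8*(-2 + 0*c)² = 24 - 8*(-2 + 0)² = 24 - 8*(-2)² = 24 - 8*4 = 24 - 32 = -8)
Z = 112
A(J) = -8*√(3 + J)
1/A(Z) = 1/(-8*√(3 + 112)) = 1/(-8*√115) = -√115/920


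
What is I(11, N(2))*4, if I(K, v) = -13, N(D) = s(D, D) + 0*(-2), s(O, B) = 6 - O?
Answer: -52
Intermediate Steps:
N(D) = 6 - D (N(D) = (6 - D) + 0*(-2) = (6 - D) + 0 = 6 - D)
I(11, N(2))*4 = -13*4 = -52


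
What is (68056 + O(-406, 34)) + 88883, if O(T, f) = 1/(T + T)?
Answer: 127434467/812 ≈ 1.5694e+5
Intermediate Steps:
O(T, f) = 1/(2*T)
(68056 + O(-406, 34)) + 88883 = (68056 + (½)/(-406)) + 88883 = (68056 + (½)*(-1/406)) + 88883 = (68056 - 1/812) + 88883 = 55261471/812 + 88883 = 127434467/812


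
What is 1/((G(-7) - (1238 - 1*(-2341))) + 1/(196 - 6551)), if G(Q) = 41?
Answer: -6355/22483991 ≈ -0.00028265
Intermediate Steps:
1/((G(-7) - (1238 - 1*(-2341))) + 1/(196 - 6551)) = 1/((41 - (1238 - 1*(-2341))) + 1/(196 - 6551)) = 1/((41 - (1238 + 2341)) + 1/(-6355)) = 1/((41 - 1*3579) - 1/6355) = 1/((41 - 3579) - 1/6355) = 1/(-3538 - 1/6355) = 1/(-22483991/6355) = -6355/22483991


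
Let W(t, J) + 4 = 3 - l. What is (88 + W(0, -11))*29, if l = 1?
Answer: 2494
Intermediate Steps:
W(t, J) = -2 (W(t, J) = -4 + (3 - 1*1) = -4 + (3 - 1) = -4 + 2 = -2)
(88 + W(0, -11))*29 = (88 - 2)*29 = 86*29 = 2494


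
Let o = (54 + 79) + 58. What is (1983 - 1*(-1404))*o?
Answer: 646917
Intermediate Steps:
o = 191 (o = 133 + 58 = 191)
(1983 - 1*(-1404))*o = (1983 - 1*(-1404))*191 = (1983 + 1404)*191 = 3387*191 = 646917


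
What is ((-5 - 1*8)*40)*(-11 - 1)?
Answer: 6240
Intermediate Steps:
((-5 - 1*8)*40)*(-11 - 1) = ((-5 - 8)*40)*(-12) = -13*40*(-12) = -520*(-12) = 6240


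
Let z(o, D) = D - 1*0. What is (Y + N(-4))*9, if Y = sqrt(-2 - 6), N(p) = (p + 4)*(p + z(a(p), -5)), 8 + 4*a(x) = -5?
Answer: 18*I*sqrt(2) ≈ 25.456*I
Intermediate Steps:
a(x) = -13/4 (a(x) = -2 + (1/4)*(-5) = -2 - 5/4 = -13/4)
z(o, D) = D (z(o, D) = D + 0 = D)
N(p) = (-5 + p)*(4 + p) (N(p) = (p + 4)*(p - 5) = (4 + p)*(-5 + p) = (-5 + p)*(4 + p))
Y = 2*I*sqrt(2) (Y = sqrt(-8) = 2*I*sqrt(2) ≈ 2.8284*I)
(Y + N(-4))*9 = (2*I*sqrt(2) + (-20 + (-4)**2 - 1*(-4)))*9 = (2*I*sqrt(2) + (-20 + 16 + 4))*9 = (2*I*sqrt(2) + 0)*9 = (2*I*sqrt(2))*9 = 18*I*sqrt(2)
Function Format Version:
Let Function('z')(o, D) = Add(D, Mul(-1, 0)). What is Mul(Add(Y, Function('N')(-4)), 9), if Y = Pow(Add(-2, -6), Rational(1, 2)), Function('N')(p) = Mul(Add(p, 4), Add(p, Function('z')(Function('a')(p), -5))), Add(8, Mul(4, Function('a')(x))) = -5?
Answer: Mul(18, I, Pow(2, Rational(1, 2))) ≈ Mul(25.456, I)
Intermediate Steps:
Function('a')(x) = Rational(-13, 4) (Function('a')(x) = Add(-2, Mul(Rational(1, 4), -5)) = Add(-2, Rational(-5, 4)) = Rational(-13, 4))
Function('z')(o, D) = D (Function('z')(o, D) = Add(D, 0) = D)
Function('N')(p) = Mul(Add(-5, p), Add(4, p)) (Function('N')(p) = Mul(Add(p, 4), Add(p, -5)) = Mul(Add(4, p), Add(-5, p)) = Mul(Add(-5, p), Add(4, p)))
Y = Mul(2, I, Pow(2, Rational(1, 2))) (Y = Pow(-8, Rational(1, 2)) = Mul(2, I, Pow(2, Rational(1, 2))) ≈ Mul(2.8284, I))
Mul(Add(Y, Function('N')(-4)), 9) = Mul(Add(Mul(2, I, Pow(2, Rational(1, 2))), Add(-20, Pow(-4, 2), Mul(-1, -4))), 9) = Mul(Add(Mul(2, I, Pow(2, Rational(1, 2))), Add(-20, 16, 4)), 9) = Mul(Add(Mul(2, I, Pow(2, Rational(1, 2))), 0), 9) = Mul(Mul(2, I, Pow(2, Rational(1, 2))), 9) = Mul(18, I, Pow(2, Rational(1, 2)))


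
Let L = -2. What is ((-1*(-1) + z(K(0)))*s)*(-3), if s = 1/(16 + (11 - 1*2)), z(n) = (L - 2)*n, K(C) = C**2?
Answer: -3/25 ≈ -0.12000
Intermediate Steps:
z(n) = -4*n (z(n) = (-2 - 2)*n = -4*n)
s = 1/25 (s = 1/(16 + (11 - 2)) = 1/(16 + 9) = 1/25 ≈ 0.040000)
((-1*(-1) + z(K(0)))*s)*(-3) = ((-1*(-1) - 4*0**2)*(1/25))*(-3) = ((1 - 4*0)*(1/25))*(-3) = ((1 + 0)*(1/25))*(-3) = (1*(1/25))*(-3) = (1/25)*(-3) = -3/25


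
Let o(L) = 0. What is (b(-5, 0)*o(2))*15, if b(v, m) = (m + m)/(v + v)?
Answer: 0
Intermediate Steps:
b(v, m) = m/v (b(v, m) = (2*m)/((2*v)) = (2*m)*(1/(2*v)) = m/v)
(b(-5, 0)*o(2))*15 = ((0/(-5))*0)*15 = ((0*(-⅕))*0)*15 = (0*0)*15 = 0*15 = 0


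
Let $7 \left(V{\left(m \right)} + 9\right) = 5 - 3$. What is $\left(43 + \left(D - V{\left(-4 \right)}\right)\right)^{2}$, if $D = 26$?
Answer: $\frac{295936}{49} \approx 6039.5$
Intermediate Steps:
$V{\left(m \right)} = - \frac{61}{7}$ ($V{\left(m \right)} = -9 + \frac{5 - 3}{7} = -9 + \frac{1}{7} \cdot 2 = -9 + \frac{2}{7} = - \frac{61}{7}$)
$\left(43 + \left(D - V{\left(-4 \right)}\right)\right)^{2} = \left(43 + \left(26 - - \frac{61}{7}\right)\right)^{2} = \left(43 + \left(26 + \frac{61}{7}\right)\right)^{2} = \left(43 + \frac{243}{7}\right)^{2} = \left(\frac{544}{7}\right)^{2} = \frac{295936}{49}$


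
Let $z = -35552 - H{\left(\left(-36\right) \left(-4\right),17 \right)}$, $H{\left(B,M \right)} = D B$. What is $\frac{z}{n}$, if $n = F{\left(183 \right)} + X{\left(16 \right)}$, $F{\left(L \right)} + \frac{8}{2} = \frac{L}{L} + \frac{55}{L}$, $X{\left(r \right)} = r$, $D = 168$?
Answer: $- \frac{5466576}{1217} \approx -4491.8$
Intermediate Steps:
$F{\left(L \right)} = -3 + \frac{55}{L}$ ($F{\left(L \right)} = -4 + \left(\frac{L}{L} + \frac{55}{L}\right) = -4 + \left(1 + \frac{55}{L}\right) = -3 + \frac{55}{L}$)
$H{\left(B,M \right)} = 168 B$
$z = -59744$ ($z = -35552 - 168 \left(\left(-36\right) \left(-4\right)\right) = -35552 - 168 \cdot 144 = -35552 - 24192 = -59744$)
$n = \frac{2434}{183}$ ($n = \left(-3 + \frac{55}{183}\right) + 16 = - \frac{494}{183} + 16 = \frac{2434}{183} \approx 13.301$)
$\frac{z}{n} = - \frac{59744}{\frac{2434}{183}} = \left(-59744\right) \frac{183}{2434} = - \frac{5466576}{1217}$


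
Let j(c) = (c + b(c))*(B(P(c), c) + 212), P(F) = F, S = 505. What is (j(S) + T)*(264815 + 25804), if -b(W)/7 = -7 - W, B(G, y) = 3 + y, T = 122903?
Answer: 891323532477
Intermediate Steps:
b(W) = 49 + 7*W (b(W) = -7*(-7 - W) = 49 + 7*W)
j(c) = (49 + 8*c)*(215 + c) (j(c) = (c + (49 + 7*c))*((3 + c) + 212) = (49 + 8*c)*(215 + c))
(j(S) + T)*(264815 + 25804) = ((10535 + 8*505**2 + 1769*505) + 122903)*(264815 + 25804) = ((10535 + 8*255025 + 893345) + 122903)*290619 = ((10535 + 2040200 + 893345) + 122903)*290619 = (2944080 + 122903)*290619 = 3066983*290619 = 891323532477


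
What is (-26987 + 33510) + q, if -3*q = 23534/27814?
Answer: 272134316/41721 ≈ 6522.7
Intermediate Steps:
q = -11767/41721 (q = -23534/(3*27814) = -1/3*11767/13907 = -11767/41721 ≈ -0.28204)
(-26987 + 33510) + q = (-26987 + 33510) - 11767/41721 = 6523 - 11767/41721 = 272134316/41721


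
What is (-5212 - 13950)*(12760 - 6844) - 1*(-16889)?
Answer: -113345503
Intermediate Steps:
(-5212 - 13950)*(12760 - 6844) - 1*(-16889) = -19162*5916 + 16889 = -113362392 + 16889 = -113345503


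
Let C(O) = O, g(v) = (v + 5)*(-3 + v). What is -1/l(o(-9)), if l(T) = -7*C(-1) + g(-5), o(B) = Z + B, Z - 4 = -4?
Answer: -1/7 ≈ -0.14286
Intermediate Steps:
Z = 0 (Z = 4 - 4 = 0)
o(B) = B (o(B) = 0 + B = B)
g(v) = (-3 + v)*(5 + v) (g(v) = (5 + v)*(-3 + v) = (-3 + v)*(5 + v))
l(T) = 7 (l(T) = -7*(-1) + (-15 + (-5)**2 + 2*(-5)) = 7 + (-15 + 25 - 10) = 7 + 0 = 7)
-1/l(o(-9)) = -1/7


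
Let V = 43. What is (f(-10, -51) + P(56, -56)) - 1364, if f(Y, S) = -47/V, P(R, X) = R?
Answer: -56291/43 ≈ -1309.1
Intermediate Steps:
f(Y, S) = -47/43
(f(-10, -51) + P(56, -56)) - 1364 = (-47/43 + 56) - 1364 = 2361/43 - 1364 = -56291/43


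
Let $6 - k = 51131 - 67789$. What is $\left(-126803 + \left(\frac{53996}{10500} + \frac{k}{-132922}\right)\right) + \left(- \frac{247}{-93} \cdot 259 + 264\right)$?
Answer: $- \frac{680608922768041}{5408263875} \approx -1.2585 \cdot 10^{5}$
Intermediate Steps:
$k = 16664$ ($k = 6 - \left(51131 - 67789\right) = 6 - -16658 = 6 + 16658 = 16664$)
$\left(-126803 + \left(\frac{53996}{10500} + \frac{k}{-132922}\right)\right) + \left(- \frac{247}{-93} \cdot 259 + 264\right) = \left(-126803 + \left(\frac{53996}{10500} + \frac{16664}{-132922}\right)\right) + \left(- \frac{247}{-93} \cdot 259 + 264\right) = \left(-126803 + \left(53996 \cdot \frac{1}{10500} + 16664 \left(- \frac{1}{132922}\right)\right)\right) + \left(\left(-247\right) \left(- \frac{1}{93}\right) 259 + 264\right) = \left(-126803 + \left(\frac{13499}{2625} - \frac{8332}{66461}\right)\right) + \left(\frac{247}{93} \cdot 259 + 264\right) = \left(-126803 + \frac{875285539}{174460125}\right) + \left(\frac{63973}{93} + 264\right) = - \frac{22121191944836}{174460125} + \frac{88525}{93} = - \frac{680608922768041}{5408263875}$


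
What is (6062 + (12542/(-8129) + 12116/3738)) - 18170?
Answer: -183932262424/15193101 ≈ -12106.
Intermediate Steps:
(6062 + (12542/(-8129) + 12116/3738)) - 18170 = (6062 + (12542*(-1/8129) + 12116*(1/3738))) - 18170 = (6062 + (-12542/8129 + 6058/1869)) - 18170 = (6062 + 25804484/15193101) - 18170 = 92126382746/15193101 - 18170 = -183932262424/15193101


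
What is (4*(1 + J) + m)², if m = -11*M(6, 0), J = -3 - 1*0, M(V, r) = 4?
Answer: 2704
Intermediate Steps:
J = -3 (J = -3 + 0 = -3)
m = -44 (m = -11*4 = -44)
(4*(1 + J) + m)² = (4*(1 - 3) - 44)² = (4*(-2) - 44)² = (-8 - 44)² = (-52)² = 2704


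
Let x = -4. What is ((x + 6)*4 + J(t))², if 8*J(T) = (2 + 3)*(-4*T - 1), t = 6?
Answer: 3721/64 ≈ 58.141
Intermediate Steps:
J(T) = -5/8 - 5*T/2 (J(T) = ((2 + 3)*(-4*T - 1))/8 = (5*(-1 - 4*T))/8 = (-5 - 20*T)/8 = -5/8 - 5*T/2)
((x + 6)*4 + J(t))² = ((-4 + 6)*4 + (-5/8 - 5/2*6))² = (2*4 + (-5/8 - 15))² = (8 - 125/8)² = (-61/8)² = 3721/64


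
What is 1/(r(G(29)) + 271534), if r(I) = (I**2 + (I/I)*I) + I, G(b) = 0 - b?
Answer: 1/272317 ≈ 3.6722e-6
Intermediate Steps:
G(b) = -b
r(I) = I**2 + 2*I (r(I) = (I**2 + 1*I) + I = (I**2 + I) + I = (I + I**2) + I = I**2 + 2*I)
1/(r(G(29)) + 271534) = 1/((-1*29)*(2 - 1*29) + 271534) = 1/(-29*(2 - 29) + 271534) = 1/(-29*(-27) + 271534) = 1/(783 + 271534) = 1/272317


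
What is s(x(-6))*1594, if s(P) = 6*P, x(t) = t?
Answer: -57384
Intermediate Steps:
s(x(-6))*1594 = (6*(-6))*1594 = -36*1594 = -57384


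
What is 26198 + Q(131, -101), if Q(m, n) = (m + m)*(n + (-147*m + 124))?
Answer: -5013110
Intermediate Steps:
Q(m, n) = 2*m*(124 + n - 147*m) (Q(m, n) = (2*m)*(n + (124 - 147*m)) = (2*m)*(124 + n - 147*m) = 2*m*(124 + n - 147*m))
26198 + Q(131, -101) = 26198 + 2*131*(124 - 101 - 147*131) = 26198 + 2*131*(124 - 101 - 19257) = 26198 + 2*131*(-19234) = 26198 - 5039308 = -5013110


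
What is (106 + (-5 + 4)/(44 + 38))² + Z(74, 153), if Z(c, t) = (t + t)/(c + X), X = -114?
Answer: 94352553/8405 ≈ 11226.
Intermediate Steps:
Z(c, t) = 2*t/(-114 + c) (Z(c, t) = (t + t)/(c - 114) = (2*t)/(-114 + c) = 2*t/(-114 + c))
(106 + (-5 + 4)/(44 + 38))² + Z(74, 153) = (106 + (-5 + 4)/(44 + 38))² + 2*153/(-114 + 74) = (106 - 1/82)² + 2*153/(-40) = (106 - 1*1/82)² + 2*153*(-1/40) = (106 - 1/82)² - 153/20 = (8691/82)² - 153/20 = 75533481/6724 - 153/20 = 94352553/8405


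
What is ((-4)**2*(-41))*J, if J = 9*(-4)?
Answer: 23616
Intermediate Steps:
J = -36
((-4)**2*(-41))*J = ((-4)**2*(-41))*(-36) = (16*(-41))*(-36) = -656*(-36) = 23616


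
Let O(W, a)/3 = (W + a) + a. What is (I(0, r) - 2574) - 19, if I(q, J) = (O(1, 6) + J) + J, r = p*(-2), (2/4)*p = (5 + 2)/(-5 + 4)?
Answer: -2498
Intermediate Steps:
O(W, a) = 3*W + 6*a (O(W, a) = 3*((W + a) + a) = 3*(W + 2*a) = 3*W + 6*a)
p = -14 (p = 2*((5 + 2)/(-5 + 4)) = 2*(7/(-1)) = 2*(7*(-1)) = 2*(-7) = -14)
r = 28 (r = -14*(-2) = 28)
I(q, J) = 39 + 2*J (I(q, J) = ((3*1 + 6*6) + J) + J = ((3 + 36) + J) + J = (39 + J) + J = 39 + 2*J)
(I(0, r) - 2574) - 19 = ((39 + 2*28) - 2574) - 19 = ((39 + 56) - 2574) - 19 = (95 - 2574) - 19 = -2479 - 19 = -2498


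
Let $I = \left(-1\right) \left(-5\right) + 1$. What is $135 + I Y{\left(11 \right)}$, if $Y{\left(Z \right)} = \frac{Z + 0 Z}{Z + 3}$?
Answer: $\frac{978}{7} \approx 139.71$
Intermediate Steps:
$Y{\left(Z \right)} = \frac{Z}{3 + Z}$ ($Y{\left(Z \right)} = \frac{Z + 0}{3 + Z} = \frac{Z}{3 + Z}$)
$I = 6$ ($I = 5 + 1 = 6$)
$135 + I Y{\left(11 \right)} = 135 + 6 \frac{11}{3 + 11} = 135 + 6 \cdot \frac{11}{14} = 135 + \frac{33}{7} = \frac{978}{7}$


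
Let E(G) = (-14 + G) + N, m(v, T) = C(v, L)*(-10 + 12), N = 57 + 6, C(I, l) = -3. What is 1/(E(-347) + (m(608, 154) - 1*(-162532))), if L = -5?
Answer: 1/162228 ≈ 6.1642e-6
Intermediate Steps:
N = 63
m(v, T) = -6 (m(v, T) = -3*(-10 + 12) = -3*2 = -6)
E(G) = 49 + G (E(G) = (-14 + G) + 63 = 49 + G)
1/(E(-347) + (m(608, 154) - 1*(-162532))) = 1/((49 - 347) + (-6 - 1*(-162532))) = 1/(-298 + (-6 + 162532)) = 1/(-298 + 162526) = 1/162228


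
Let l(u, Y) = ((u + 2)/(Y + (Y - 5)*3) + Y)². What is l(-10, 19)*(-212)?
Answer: -280857812/3721 ≈ -75479.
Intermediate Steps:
l(u, Y) = (Y + (2 + u)/(-15 + 4*Y))² (l(u, Y) = ((2 + u)/(Y + (-5 + Y)*3) + Y)² = ((2 + u)/(Y + (-15 + 3*Y)) + Y)² = ((2 + u)/(-15 + 4*Y) + Y)² = (Y + (2 + u)/(-15 + 4*Y))²)
l(-10, 19)*(-212) = ((2 - 10 - 15*19 + 4*19²)²/(-15 + 4*19)²)*(-212) = ((2 - 10 - 285 + 4*361)²/(-15 + 76)²)*(-212) = ((2 - 10 - 285 + 1444)²/61²)*(-212) = ((1/3721)*1151²)*(-212) = ((1/3721)*1324801)*(-212) = (1324801/3721)*(-212) = -280857812/3721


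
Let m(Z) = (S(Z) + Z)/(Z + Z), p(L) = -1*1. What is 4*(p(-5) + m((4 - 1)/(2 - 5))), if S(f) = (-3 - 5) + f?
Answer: 16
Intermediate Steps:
S(f) = -8 + f
p(L) = -1
m(Z) = (-8 + 2*Z)/(2*Z) (m(Z) = ((-8 + Z) + Z)/(Z + Z) = (-8 + 2*Z)/((2*Z)) = (-8 + 2*Z)*(1/(2*Z)) = (-8 + 2*Z)/(2*Z))
4*(p(-5) + m((4 - 1)/(2 - 5))) = 4*(-1 + (-4 + (4 - 1)/(2 - 5))/(((4 - 1)/(2 - 5)))) = 4*(-1 + (-4 + 3/(-3))/((3/(-3)))) = 4*(-1 + (-4 + 3*(-⅓))/((3*(-⅓)))) = 4*(-1 + (-4 - 1)/(-1)) = 4*(-1 - 1*(-5)) = 4*(-1 + 5) = 4*4 = 16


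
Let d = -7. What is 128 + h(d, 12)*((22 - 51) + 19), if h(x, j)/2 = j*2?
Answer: -352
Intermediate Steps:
h(x, j) = 4*j (h(x, j) = 2*(j*2) = 2*(2*j) = 4*j)
128 + h(d, 12)*((22 - 51) + 19) = 128 + (4*12)*((22 - 51) + 19) = 128 + 48*(-29 + 19) = 128 + 48*(-10) = 128 - 480 = -352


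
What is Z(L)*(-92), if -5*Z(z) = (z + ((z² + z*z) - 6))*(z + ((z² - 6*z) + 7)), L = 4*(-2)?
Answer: 1164168/5 ≈ 2.3283e+5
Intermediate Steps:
L = -8
Z(z) = -(-6 + z + 2*z²)*(7 + z² - 5*z)/5 (Z(z) = -(z + ((z² + z*z) - 6))*(z + ((z² - 6*z) + 7))/5 = -(z + ((z² + z²) - 6))*(z + (7 + z² - 6*z))/5 = -(z + (2*z² - 6))*(7 + z² - 5*z)/5 = -(z + (-6 + 2*z²))*(7 + z² - 5*z)/5 = -(-6 + z + 2*z²)*(7 + z² - 5*z)/5)
Z(L)*(-92) = (42/5 - 37/5*(-8) - ⅗*(-8)² - ⅖*(-8)⁴ + (9/5)*(-8)³)*(-92) = (42/5 + 296/5 - ⅗*64 - ⅖*4096 + (9/5)*(-512))*(-92) = (42/5 + 296/5 - 192/5 - 8192/5 - 4608/5)*(-92) = -12654/5*(-92) = 1164168/5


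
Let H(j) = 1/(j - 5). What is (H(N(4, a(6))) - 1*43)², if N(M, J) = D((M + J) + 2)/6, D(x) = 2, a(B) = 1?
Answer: 366025/196 ≈ 1867.5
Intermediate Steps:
N(M, J) = ⅓ (N(M, J) = 2/6 = 2*(⅙) = ⅓)
H(j) = 1/(-5 + j)
(H(N(4, a(6))) - 1*43)² = (1/(-5 + ⅓) - 1*43)² = (1/(-14/3) - 43)² = (-3/14 - 43)² = (-605/14)² = 366025/196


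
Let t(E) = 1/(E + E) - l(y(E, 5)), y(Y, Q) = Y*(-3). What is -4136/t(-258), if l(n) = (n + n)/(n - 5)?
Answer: 1641181344/799537 ≈ 2052.7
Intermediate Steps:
y(Y, Q) = -3*Y
l(n) = 2*n/(-5 + n) (l(n) = (2*n)/(-5 + n) = 2*n/(-5 + n))
t(E) = 1/(2*E) + 6*E/(-5 - 3*E) (t(E) = 1/(E + E) - 2*(-3*E)/(-5 - 3*E) = 1/(2*E) - (-6)*E/(-5 - 3*E) = 1/(2*E) + 6*E/(-5 - 3*E))
-4136/t(-258) = -4136*(-516*(5 + 3*(-258))/(5 - 12*(-258)**2 + 3*(-258))) = -4136*(-516*(5 - 774)/(5 - 12*66564 - 774)) = -4136*396804/(5 - 798768 - 774) = -4136/((1/2)*(-1/258)*(-1/769)*(-799537)) = -4136/(-799537/396804) = -4136*(-396804/799537) = 1641181344/799537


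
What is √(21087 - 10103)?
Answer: 2*√2746 ≈ 104.80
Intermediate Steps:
√(21087 - 10103) = √10984 = 2*√2746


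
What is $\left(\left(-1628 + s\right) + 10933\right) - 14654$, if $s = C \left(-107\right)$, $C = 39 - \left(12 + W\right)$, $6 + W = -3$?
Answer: $-9201$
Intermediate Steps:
$W = -9$ ($W = -6 - 3 = -9$)
$C = 36$ ($C = 39 - \left(12 - 9\right) = 39 - 3 = 36$)
$s = -3852$ ($s = 36 \left(-107\right) = -3852$)
$\left(\left(-1628 + s\right) + 10933\right) - 14654 = \left(\left(-1628 - 3852\right) + 10933\right) - 14654 = \left(-5480 + 10933\right) - 14654 = 5453 - 14654 = -9201$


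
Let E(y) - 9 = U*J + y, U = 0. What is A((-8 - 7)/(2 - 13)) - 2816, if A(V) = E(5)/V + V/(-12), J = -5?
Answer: -1851859/660 ≈ -2805.8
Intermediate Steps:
E(y) = 9 + y (E(y) = 9 + (0*(-5) + y) = 9 + (0 + y) = 9 + y)
A(V) = 14/V - V/12 (A(V) = (9 + 5)/V + V/(-12) = 14/V + V*(-1/12) = 14/V - V/12)
A((-8 - 7)/(2 - 13)) - 2816 = (14/(((-8 - 7)/(2 - 13))) - (-8 - 7)/(12*(2 - 13))) - 2816 = (14/((-15/(-11))) - (-5)/(4*(-11))) - 2816 = (14/((-15*(-1/11))) - (-5)*(-1)/(4*11)) - 2816 = (14/(15/11) - 1/12*15/11) - 2816 = (14*(11/15) - 5/44) - 2816 = (154/15 - 5/44) - 2816 = 6701/660 - 2816 = -1851859/660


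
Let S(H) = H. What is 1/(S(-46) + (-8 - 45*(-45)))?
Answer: 1/1971 ≈ 0.00050736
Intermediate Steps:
1/(S(-46) + (-8 - 45*(-45))) = 1/(-46 + (-8 - 45*(-45))) = 1/(-46 + (-8 + 2025)) = 1/(-46 + 2017) = 1/1971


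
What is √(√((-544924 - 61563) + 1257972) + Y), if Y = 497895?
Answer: √(497895 + √651485) ≈ 706.19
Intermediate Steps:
√(√((-544924 - 61563) + 1257972) + Y) = √(√((-544924 - 61563) + 1257972) + 497895) = √(√(-606487 + 1257972) + 497895) = √(√651485 + 497895) = √(497895 + √651485)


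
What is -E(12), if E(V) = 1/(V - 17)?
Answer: ⅕ ≈ 0.20000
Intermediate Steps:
E(V) = 1/(-17 + V)
-E(12) = -1/(-17 + 12) = -1/(-5) = -1*(-⅕) = ⅕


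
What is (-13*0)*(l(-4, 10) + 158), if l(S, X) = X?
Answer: 0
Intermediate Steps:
(-13*0)*(l(-4, 10) + 158) = (-13*0)*(10 + 158) = 0*168 = 0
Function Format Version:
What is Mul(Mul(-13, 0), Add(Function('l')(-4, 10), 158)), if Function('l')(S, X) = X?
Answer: 0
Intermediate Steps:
Mul(Mul(-13, 0), Add(Function('l')(-4, 10), 158)) = Mul(Mul(-13, 0), Add(10, 158)) = Mul(0, 168) = 0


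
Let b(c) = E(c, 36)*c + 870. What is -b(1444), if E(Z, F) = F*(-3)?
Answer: 155082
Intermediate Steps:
E(Z, F) = -3*F
b(c) = 870 - 108*c (b(c) = (-3*36)*c + 870 = -108*c + 870 = 870 - 108*c)
-b(1444) = -(870 - 108*1444) = -(870 - 155952) = -1*(-155082) = 155082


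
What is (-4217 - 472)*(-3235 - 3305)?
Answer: 30666060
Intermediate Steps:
(-4217 - 472)*(-3235 - 3305) = -4689*(-6540) = 30666060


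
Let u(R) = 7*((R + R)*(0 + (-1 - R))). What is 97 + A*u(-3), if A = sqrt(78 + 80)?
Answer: 97 - 84*sqrt(158) ≈ -958.86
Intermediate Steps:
A = sqrt(158) ≈ 12.570
u(R) = 14*R*(-1 - R) (u(R) = 7*((2*R)*(-1 - R)) = 7*(2*R*(-1 - R)) = 14*R*(-1 - R))
97 + A*u(-3) = 97 + sqrt(158)*(-14*(-3)*(1 - 3)) = 97 + sqrt(158)*(-14*(-3)*(-2)) = 97 + sqrt(158)*(-84) = 97 - 84*sqrt(158)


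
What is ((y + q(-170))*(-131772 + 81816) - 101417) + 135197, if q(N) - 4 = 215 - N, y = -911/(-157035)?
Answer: -1015461268852/52345 ≈ -1.9399e+7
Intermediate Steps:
y = 911/157035 (y = -911*(-1/157035) = 911/157035 ≈ 0.0058013)
q(N) = 219 - N (q(N) = 4 + (215 - N) = 219 - N)
((y + q(-170))*(-131772 + 81816) - 101417) + 135197 = ((911/157035 + (219 - 1*(-170)))*(-131772 + 81816) - 101417) + 135197 = ((911/157035 + (219 + 170))*(-49956) - 101417) + 135197 = ((911/157035 + 389)*(-49956) - 101417) + 135197 = ((61087526/157035)*(-49956) - 101417) + 135197 = (-1017229482952/52345 - 101417) + 135197 = -1022538155817/52345 + 135197 = -1015461268852/52345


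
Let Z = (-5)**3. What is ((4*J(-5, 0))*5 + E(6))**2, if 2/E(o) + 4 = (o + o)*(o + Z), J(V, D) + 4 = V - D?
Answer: 16610312161/512656 ≈ 32401.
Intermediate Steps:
J(V, D) = -4 + V - D (J(V, D) = -4 + (V - D) = -4 + V - D)
Z = -125
E(o) = 2/(-4 + 2*o*(-125 + o)) (E(o) = 2/(-4 + (o + o)*(o - 125)) = 2/(-4 + (2*o)*(-125 + o)) = 2/(-4 + 2*o*(-125 + o)))
((4*J(-5, 0))*5 + E(6))**2 = ((4*(-4 - 5 - 1*0))*5 + 1/(-2 + 6**2 - 125*6))**2 = ((4*(-4 - 5 + 0))*5 + 1/(-2 + 36 - 750))**2 = ((4*(-9))*5 + 1/(-716))**2 = (-36*5 - 1/716)**2 = (-180 - 1/716)**2 = (-128881/716)**2 = 16610312161/512656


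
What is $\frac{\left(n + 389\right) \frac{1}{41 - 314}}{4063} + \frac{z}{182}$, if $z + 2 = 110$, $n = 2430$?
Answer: $\frac{655387}{1109199} \approx 0.59087$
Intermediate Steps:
$z = 108$ ($z = -2 + 110 = 108$)
$\frac{\left(n + 389\right) \frac{1}{41 - 314}}{4063} + \frac{z}{182} = \frac{\left(2430 + 389\right) \frac{1}{41 - 314}}{4063} + \frac{108}{182} = \frac{2819}{-273} \cdot \frac{1}{4063} + 108 \cdot \frac{1}{182} = 2819 \left(- \frac{1}{273}\right) \frac{1}{4063} + \frac{54}{91} = \left(- \frac{2819}{273}\right) \frac{1}{4063} + \frac{54}{91} = - \frac{2819}{1109199} + \frac{54}{91} = \frac{655387}{1109199}$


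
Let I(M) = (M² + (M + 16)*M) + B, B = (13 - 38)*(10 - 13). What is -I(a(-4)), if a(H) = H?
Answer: -43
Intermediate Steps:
B = 75 (B = -25*(-3) = 75)
I(M) = 75 + M² + M*(16 + M) (I(M) = (M² + (M + 16)*M) + 75 = (M² + (16 + M)*M) + 75 = (M² + M*(16 + M)) + 75 = 75 + M² + M*(16 + M))
-I(a(-4)) = -(75 + 2*(-4)² + 16*(-4)) = -(75 + 2*16 - 64) = -(75 + 32 - 64) = -1*43 = -43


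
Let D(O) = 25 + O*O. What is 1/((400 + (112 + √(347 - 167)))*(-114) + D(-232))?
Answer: -4519/18082081 + 684*√5/18082081 ≈ -0.00016533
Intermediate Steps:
D(O) = 25 + O²
1/((400 + (112 + √(347 - 167)))*(-114) + D(-232)) = 1/((400 + (112 + √(347 - 167)))*(-114) + (25 + (-232)²)) = 1/((400 + (112 + √180))*(-114) + (25 + 53824)) = 1/((400 + (112 + 6*√5))*(-114) + 53849) = 1/((512 + 6*√5)*(-114) + 53849) = 1/((-58368 - 684*√5) + 53849) = 1/(-4519 - 684*√5)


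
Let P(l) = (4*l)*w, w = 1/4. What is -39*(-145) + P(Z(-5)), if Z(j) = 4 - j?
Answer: 5664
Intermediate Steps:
w = ¼ ≈ 0.25000
P(l) = l (P(l) = (4*l)*(¼) = l)
-39*(-145) + P(Z(-5)) = -39*(-145) + (4 - 1*(-5)) = 5655 + (4 + 5) = 5655 + 9 = 5664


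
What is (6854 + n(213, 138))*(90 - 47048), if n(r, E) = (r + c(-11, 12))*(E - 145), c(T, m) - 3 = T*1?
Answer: -254465402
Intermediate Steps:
c(T, m) = 3 + T (c(T, m) = 3 + T*1 = 3 + T)
n(r, E) = (-145 + E)*(-8 + r) (n(r, E) = (r + (3 - 11))*(E - 145) = (r - 8)*(-145 + E) = (-8 + r)*(-145 + E) = (-145 + E)*(-8 + r))
(6854 + n(213, 138))*(90 - 47048) = (6854 + (1160 - 145*213 - 8*138 + 138*213))*(90 - 47048) = (6854 + (1160 - 30885 - 1104 + 29394))*(-46958) = (6854 - 1435)*(-46958) = 5419*(-46958) = -254465402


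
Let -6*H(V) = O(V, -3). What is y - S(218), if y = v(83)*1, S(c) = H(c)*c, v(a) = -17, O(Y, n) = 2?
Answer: 167/3 ≈ 55.667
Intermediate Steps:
H(V) = -⅓ (H(V) = -⅙*2 = -⅓)
S(c) = -c/3
y = -17 (y = -17*1 = -17)
y - S(218) = -17 - (-1)*218/3 = -17 - 1*(-218/3) = -17 + 218/3 = 167/3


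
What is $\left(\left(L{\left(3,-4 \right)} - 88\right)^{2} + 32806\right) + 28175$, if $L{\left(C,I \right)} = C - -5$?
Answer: $67381$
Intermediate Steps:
$L{\left(C,I \right)} = 5 + C$ ($L{\left(C,I \right)} = C + 5 = 5 + C$)
$\left(\left(L{\left(3,-4 \right)} - 88\right)^{2} + 32806\right) + 28175 = \left(\left(\left(5 + 3\right) - 88\right)^{2} + 32806\right) + 28175 = \left(\left(8 - 88\right)^{2} + 32806\right) + 28175 = \left(\left(-80\right)^{2} + 32806\right) + 28175 = \left(6400 + 32806\right) + 28175 = 39206 + 28175 = 67381$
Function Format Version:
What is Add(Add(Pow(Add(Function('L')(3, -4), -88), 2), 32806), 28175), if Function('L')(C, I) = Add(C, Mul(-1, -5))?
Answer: 67381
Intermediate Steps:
Function('L')(C, I) = Add(5, C) (Function('L')(C, I) = Add(C, 5) = Add(5, C))
Add(Add(Pow(Add(Function('L')(3, -4), -88), 2), 32806), 28175) = Add(Add(Pow(Add(Add(5, 3), -88), 2), 32806), 28175) = Add(Add(Pow(Add(8, -88), 2), 32806), 28175) = Add(Add(Pow(-80, 2), 32806), 28175) = Add(Add(6400, 32806), 28175) = Add(39206, 28175) = 67381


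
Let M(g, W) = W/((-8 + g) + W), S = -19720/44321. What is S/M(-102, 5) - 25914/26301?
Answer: 3247745242/388562207 ≈ 8.3584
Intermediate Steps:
S = -19720/44321 (S = -19720*1/44321 = -19720/44321 ≈ -0.44494)
M(g, W) = W/(-8 + W + g)
S/M(-102, 5) - 25914/26301 = -19720/(44321*(5/(-8 + 5 - 102))) - 25914/26301 = -19720/(44321*(5/(-105))) - 25914*1/26301 = -19720/(44321*(5*(-1/105))) - 8638/8767 = -19720/(44321*(-1/21)) - 8638/8767 = -19720/44321*(-21) - 8638/8767 = 414120/44321 - 8638/8767 = 3247745242/388562207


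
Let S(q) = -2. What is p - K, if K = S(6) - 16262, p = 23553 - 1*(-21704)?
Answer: 61521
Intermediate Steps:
p = 45257 (p = 23553 + 21704 = 45257)
K = -16264 (K = -2 - 16262 = -16264)
p - K = 45257 - 1*(-16264) = 45257 + 16264 = 61521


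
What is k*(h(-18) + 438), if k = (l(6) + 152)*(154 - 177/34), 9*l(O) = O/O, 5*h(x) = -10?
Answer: 1509818078/153 ≈ 9.8681e+6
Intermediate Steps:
h(x) = -2 (h(x) = (⅕)*(-10) = -2)
l(O) = ⅑ (l(O) = (O/O)/9 = (⅑)*1 = ⅑)
k = 6925771/306 (k = (⅑ + 152)*(154 - 177/34) = 1369*(154 - 177*1/34)/9 = 1369*(154 - 177/34)/9 = (1369/9)*(5059/34) = 6925771/306 ≈ 22633.)
k*(h(-18) + 438) = 6925771*(-2 + 438)/306 = (6925771/306)*436 = 1509818078/153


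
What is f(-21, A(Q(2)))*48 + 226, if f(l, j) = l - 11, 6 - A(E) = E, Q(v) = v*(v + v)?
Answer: -1310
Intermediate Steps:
Q(v) = 2*v² (Q(v) = v*(2*v) = 2*v²)
A(E) = 6 - E
f(l, j) = -11 + l
f(-21, A(Q(2)))*48 + 226 = (-11 - 21)*48 + 226 = -32*48 + 226 = -1536 + 226 = -1310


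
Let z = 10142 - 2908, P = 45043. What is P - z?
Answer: 37809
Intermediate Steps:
z = 7234
P - z = 45043 - 1*7234 = 45043 - 7234 = 37809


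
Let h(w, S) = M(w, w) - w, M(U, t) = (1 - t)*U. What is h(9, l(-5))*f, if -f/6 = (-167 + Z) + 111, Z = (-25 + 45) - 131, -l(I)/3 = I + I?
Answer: -81162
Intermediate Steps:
l(I) = -6*I (l(I) = -3*(I + I) = -6*I)
M(U, t) = U*(1 - t)
Z = -111 (Z = 20 - 131 = -111)
h(w, S) = -w + w*(1 - w) (h(w, S) = w*(1 - w) - w = -w + w*(1 - w))
f = 1002 (f = -6*((-167 - 111) + 111) = -6*(-278 + 111) = -6*(-167) = 1002)
h(9, l(-5))*f = -1*9²*1002 = -1*81*1002 = -81*1002 = -81162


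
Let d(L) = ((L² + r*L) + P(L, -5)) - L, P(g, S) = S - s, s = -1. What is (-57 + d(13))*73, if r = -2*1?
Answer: 5037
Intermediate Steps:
r = -2
P(g, S) = 1 + S (P(g, S) = S - 1*(-1) = S + 1 = 1 + S)
d(L) = -4 + L² - 3*L (d(L) = ((L² - 2*L) + (1 - 5)) - L = ((L² - 2*L) - 4) - L = (-4 + L² - 2*L) - L = -4 + L² - 3*L)
(-57 + d(13))*73 = (-57 + (-4 + 13² - 3*13))*73 = (-57 + (-4 + 169 - 39))*73 = (-57 + 126)*73 = 69*73 = 5037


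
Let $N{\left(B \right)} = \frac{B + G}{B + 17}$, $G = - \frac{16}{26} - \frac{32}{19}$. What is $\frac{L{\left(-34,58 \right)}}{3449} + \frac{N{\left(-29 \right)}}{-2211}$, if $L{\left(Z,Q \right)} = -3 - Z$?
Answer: $\frac{19610145}{2511410044} \approx 0.0078084$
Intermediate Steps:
$G = - \frac{568}{247}$ ($G = \left(-16\right) \frac{1}{26} - \frac{32}{19} = - \frac{8}{13} - \frac{32}{19} = - \frac{568}{247} \approx -2.2996$)
$N{\left(B \right)} = \frac{- \frac{568}{247} + B}{17 + B}$ ($N{\left(B \right)} = \frac{B - \frac{568}{247}}{B + 17} = \frac{- \frac{568}{247} + B}{17 + B}$)
$\frac{L{\left(-34,58 \right)}}{3449} + \frac{N{\left(-29 \right)}}{-2211} = \frac{-3 - -34}{3449} + \frac{\frac{1}{17 - 29} \left(- \frac{568}{247} - 29\right)}{-2211} = \left(-3 + 34\right) \frac{1}{3449} + \frac{1}{-12} \left(- \frac{7731}{247}\right) \left(- \frac{1}{2211}\right) = 31 \cdot \frac{1}{3449} + \left(- \frac{1}{12}\right) \left(- \frac{7731}{247}\right) \left(- \frac{1}{2211}\right) = \frac{31}{3449} + \frac{2577}{988} \left(- \frac{1}{2211}\right) = \frac{31}{3449} - \frac{859}{728156} = \frac{19610145}{2511410044}$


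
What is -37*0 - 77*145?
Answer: -11165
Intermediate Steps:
-37*0 - 77*145 = 0 - 11165 = -11165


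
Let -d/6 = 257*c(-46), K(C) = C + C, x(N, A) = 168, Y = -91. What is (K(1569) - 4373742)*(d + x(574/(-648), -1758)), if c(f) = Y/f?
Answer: 289757933388/23 ≈ 1.2598e+10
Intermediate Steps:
c(f) = -91/f
K(C) = 2*C
d = -70161/23 (d = -1542*(-91/(-46)) = -1542*(-91*(-1/46)) = -1542*91/46 = -6*23387/46 = -70161/23 ≈ -3050.5)
(K(1569) - 4373742)*(d + x(574/(-648), -1758)) = (2*1569 - 4373742)*(-70161/23 + 168) = (3138 - 4373742)*(-66297/23) = -4370604*(-66297/23) = 289757933388/23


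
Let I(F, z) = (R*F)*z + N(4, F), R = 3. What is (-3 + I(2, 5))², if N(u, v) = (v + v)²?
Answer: 1849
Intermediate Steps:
N(u, v) = 4*v² (N(u, v) = (2*v)² = 4*v²)
I(F, z) = 4*F² + 3*F*z (I(F, z) = (3*F)*z + 4*F² = 3*F*z + 4*F² = 4*F² + 3*F*z)
(-3 + I(2, 5))² = (-3 + 2*(3*5 + 4*2))² = (-3 + 2*(15 + 8))² = (-3 + 2*23)² = (-3 + 46)² = 43² = 1849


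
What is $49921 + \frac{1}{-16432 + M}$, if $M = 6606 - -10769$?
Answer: $\frac{47075504}{943} \approx 49921.0$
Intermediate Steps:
$M = 17375$ ($M = 6606 + 10769 = 17375$)
$49921 + \frac{1}{-16432 + M} = 49921 + \frac{1}{-16432 + 17375} = 49921 + \frac{1}{943} = \frac{47075504}{943}$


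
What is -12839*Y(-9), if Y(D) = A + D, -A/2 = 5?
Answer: 243941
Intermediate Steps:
A = -10 (A = -2*5 = -10)
Y(D) = -10 + D
-12839*Y(-9) = -12839*(-10 - 9) = -12839*(-19) = 243941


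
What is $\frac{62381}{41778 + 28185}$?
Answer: $\frac{62381}{69963} \approx 0.89163$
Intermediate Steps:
$\frac{62381}{41778 + 28185} = \frac{62381}{69963}$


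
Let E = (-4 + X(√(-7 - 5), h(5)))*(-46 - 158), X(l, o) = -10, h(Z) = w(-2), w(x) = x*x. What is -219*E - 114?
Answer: -625578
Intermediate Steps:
w(x) = x²
h(Z) = 4 (h(Z) = (-2)² = 4)
E = 2856 (E = (-4 - 10)*(-46 - 158) = -14*(-204) = 2856)
-219*E - 114 = -219*2856 - 114 = -625464 - 114 = -625578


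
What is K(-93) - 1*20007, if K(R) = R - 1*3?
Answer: -20103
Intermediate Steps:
K(R) = -3 + R (K(R) = R - 3 = -3 + R)
K(-93) - 1*20007 = (-3 - 93) - 1*20007 = -96 - 20007 = -20103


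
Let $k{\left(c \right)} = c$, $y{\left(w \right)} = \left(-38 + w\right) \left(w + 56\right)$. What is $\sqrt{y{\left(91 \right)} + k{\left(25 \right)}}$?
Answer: $2 \sqrt{1954} \approx 88.408$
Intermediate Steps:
$y{\left(w \right)} = \left(-38 + w\right) \left(56 + w\right)$
$\sqrt{y{\left(91 \right)} + k{\left(25 \right)}} = \sqrt{\left(-2128 + 91^{2} + 18 \cdot 91\right) + 25} = \sqrt{\left(-2128 + 8281 + 1638\right) + 25} = \sqrt{7791 + 25} = \sqrt{7816} = 2 \sqrt{1954}$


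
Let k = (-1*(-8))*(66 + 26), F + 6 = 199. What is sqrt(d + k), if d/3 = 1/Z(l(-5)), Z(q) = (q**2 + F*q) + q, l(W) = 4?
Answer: sqrt(12824130)/132 ≈ 27.129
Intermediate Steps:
F = 193 (F = -6 + 199 = 193)
Z(q) = q**2 + 194*q (Z(q) = (q**2 + 193*q) + q = q**2 + 194*q)
k = 736 (k = 8*92 = 736)
d = 1/264 (d = 3/((4*(194 + 4))) = 3/((4*198)) = 3/792 = 3*(1/792) = 1/264 ≈ 0.0037879)
sqrt(d + k) = sqrt(1/264 + 736) = sqrt(194305/264) = sqrt(12824130)/132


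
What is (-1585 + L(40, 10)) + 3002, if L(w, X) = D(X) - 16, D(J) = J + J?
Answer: 1421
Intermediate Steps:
D(J) = 2*J
L(w, X) = -16 + 2*X (L(w, X) = 2*X - 16 = -16 + 2*X)
(-1585 + L(40, 10)) + 3002 = (-1585 + (-16 + 2*10)) + 3002 = (-1585 + (-16 + 20)) + 3002 = (-1585 + 4) + 3002 = -1581 + 3002 = 1421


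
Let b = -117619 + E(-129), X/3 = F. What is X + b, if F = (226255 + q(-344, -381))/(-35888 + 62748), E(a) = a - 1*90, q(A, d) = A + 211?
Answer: -1582225157/13430 ≈ -1.1781e+5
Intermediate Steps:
q(A, d) = 211 + A
E(a) = -90 + a (E(a) = a - 90 = -90 + a)
F = 113061/13430 (F = (226255 + (211 - 344))/(-35888 + 62748) = (226255 - 133)/26860 = 226122*(1/26860) = 113061/13430 ≈ 8.4185)
X = 339183/13430 (X = 3*(113061/13430) = 339183/13430 ≈ 25.256)
b = -117838 (b = -117619 + (-90 - 129) = -117619 - 219 = -117838)
X + b = 339183/13430 - 117838 = -1582225157/13430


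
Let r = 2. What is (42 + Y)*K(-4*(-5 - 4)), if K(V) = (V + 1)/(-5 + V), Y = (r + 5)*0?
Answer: 1554/31 ≈ 50.129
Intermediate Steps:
Y = 0 (Y = (2 + 5)*0 = 7*0 = 0)
K(V) = (1 + V)/(-5 + V)
(42 + Y)*K(-4*(-5 - 4)) = (42 + 0)*((1 - 4*(-5 - 4))/(-5 - 4*(-5 - 4))) = 42*((1 - 4*(-9))/(-5 - 4*(-9))) = 42*((1 + 36)/(-5 + 36)) = 42*(37/31) = 1554/31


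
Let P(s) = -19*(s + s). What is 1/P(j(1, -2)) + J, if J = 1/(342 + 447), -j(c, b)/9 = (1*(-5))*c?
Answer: 307/449730 ≈ 0.00068263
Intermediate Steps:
j(c, b) = 45*c (j(c, b) = -9*1*(-5)*c = -(-45)*c = 45*c)
P(s) = -38*s
J = 1/789 ≈ 0.0012674
1/P(j(1, -2)) + J = 1/(-1710) + 1/789 = -1/1710 + 1/789 = 307/449730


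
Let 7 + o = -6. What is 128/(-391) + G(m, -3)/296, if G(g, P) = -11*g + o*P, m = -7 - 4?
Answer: 3084/14467 ≈ 0.21317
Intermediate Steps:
o = -13 (o = -7 - 6 = -13)
m = -11
G(g, P) = -13*P - 11*g (G(g, P) = -11*g - 13*P = -13*P - 11*g)
128/(-391) + G(m, -3)/296 = 128/(-391) + (-13*(-3) - 11*(-11))/296 = 128*(-1/391) + (39 + 121)*(1/296) = -128/391 + 160*(1/296) = -128/391 + 20/37 = 3084/14467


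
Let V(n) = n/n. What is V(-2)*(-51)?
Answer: -51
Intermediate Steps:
V(n) = 1
V(-2)*(-51) = 1*(-51) = -51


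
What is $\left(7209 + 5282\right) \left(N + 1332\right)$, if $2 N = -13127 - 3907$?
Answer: $-89747835$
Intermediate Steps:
$N = -8517$ ($N = \frac{-13127 - 3907}{2} = \frac{1}{2} \left(-17034\right) = -8517$)
$\left(7209 + 5282\right) \left(N + 1332\right) = \left(7209 + 5282\right) \left(-8517 + 1332\right) = 12491 \left(-7185\right) = -89747835$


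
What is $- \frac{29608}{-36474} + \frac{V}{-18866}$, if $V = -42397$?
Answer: $\frac{1052486353}{344059242} \approx 3.059$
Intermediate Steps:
$- \frac{29608}{-36474} + \frac{V}{-18866} = - \frac{29608}{-36474} - \frac{42397}{-18866} = \left(-29608\right) \left(- \frac{1}{36474}\right) - - \frac{42397}{18866} = \frac{14804}{18237} + \frac{42397}{18866} = \frac{1052486353}{344059242}$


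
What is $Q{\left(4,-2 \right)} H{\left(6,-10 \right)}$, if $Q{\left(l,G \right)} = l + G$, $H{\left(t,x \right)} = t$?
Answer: $12$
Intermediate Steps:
$Q{\left(l,G \right)} = G + l$
$Q{\left(4,-2 \right)} H{\left(6,-10 \right)} = \left(-2 + 4\right) 6 = 2 \cdot 6 = 12$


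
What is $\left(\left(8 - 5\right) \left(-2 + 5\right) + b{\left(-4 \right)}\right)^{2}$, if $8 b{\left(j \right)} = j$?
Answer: $\frac{289}{4} \approx 72.25$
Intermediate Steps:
$b{\left(j \right)} = \frac{j}{8}$
$\left(\left(8 - 5\right) \left(-2 + 5\right) + b{\left(-4 \right)}\right)^{2} = \left(\left(8 - 5\right) \left(-2 + 5\right) + \frac{1}{8} \left(-4\right)\right)^{2} = \left(3 \cdot 3 - \frac{1}{2}\right)^{2} = \left(9 - \frac{1}{2}\right)^{2} = \left(\frac{17}{2}\right)^{2} = \frac{289}{4}$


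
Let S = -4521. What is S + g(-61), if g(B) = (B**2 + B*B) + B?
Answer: 2860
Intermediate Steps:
g(B) = B + 2*B**2 (g(B) = (B**2 + B**2) + B = 2*B**2 + B = B + 2*B**2)
S + g(-61) = -4521 - 61*(1 + 2*(-61)) = -4521 - 61*(1 - 122) = -4521 - 61*(-121) = -4521 + 7381 = 2860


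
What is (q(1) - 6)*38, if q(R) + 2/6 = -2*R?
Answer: -950/3 ≈ -316.67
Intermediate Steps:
q(R) = -⅓ - 2*R
(q(1) - 6)*38 = ((-⅓ - 2*1) - 6)*38 = ((-⅓ - 2) - 6)*38 = (-7/3 - 6)*38 = -25/3*38 = -950/3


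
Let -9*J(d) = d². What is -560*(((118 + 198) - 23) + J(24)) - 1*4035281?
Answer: -4163521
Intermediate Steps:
J(d) = -d²/9
-560*(((118 + 198) - 23) + J(24)) - 1*4035281 = -560*(((118 + 198) - 23) - ⅑*24²) - 1*4035281 = -560*((316 - 23) - ⅑*576) - 4035281 = -560*(293 - 64) - 4035281 = -560*229 - 4035281 = -128240 - 4035281 = -4163521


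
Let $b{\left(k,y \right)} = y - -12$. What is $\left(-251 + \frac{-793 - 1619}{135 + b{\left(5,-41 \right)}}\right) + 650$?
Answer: $\frac{19941}{53} \approx 376.25$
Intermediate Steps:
$b{\left(k,y \right)} = 12 + y$ ($b{\left(k,y \right)} = y + 12 = 12 + y$)
$\left(-251 + \frac{-793 - 1619}{135 + b{\left(5,-41 \right)}}\right) + 650 = \left(-251 + \frac{-793 - 1619}{135 + \left(12 - 41\right)}\right) + 650 = \left(-251 - \frac{2412}{135 - 29}\right) + 650 = \left(-251 - \frac{2412}{106}\right) + 650 = \left(-251 - \frac{1206}{53}\right) + 650 = - \frac{14509}{53} + 650 = \frac{19941}{53}$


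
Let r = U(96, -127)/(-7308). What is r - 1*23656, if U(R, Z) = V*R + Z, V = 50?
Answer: -172882721/7308 ≈ -23657.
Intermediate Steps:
U(R, Z) = Z + 50*R (U(R, Z) = 50*R + Z = Z + 50*R)
r = -4673/7308 (r = (-127 + 50*96)/(-7308) = (-127 + 4800)*(-1/7308) = 4673*(-1/7308) = -4673/7308 ≈ -0.63944)
r - 1*23656 = -4673/7308 - 1*23656 = -4673/7308 - 23656 = -172882721/7308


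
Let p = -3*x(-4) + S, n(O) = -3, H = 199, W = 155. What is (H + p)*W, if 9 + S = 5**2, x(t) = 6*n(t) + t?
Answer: 43555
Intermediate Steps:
x(t) = -18 + t (x(t) = 6*(-3) + t = -18 + t)
S = 16 (S = -9 + 5**2 = -9 + 25 = 16)
p = 82 (p = -3*(-18 - 4) + 16 = -3*(-22) + 16 = 66 + 16 = 82)
(H + p)*W = (199 + 82)*155 = 281*155 = 43555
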